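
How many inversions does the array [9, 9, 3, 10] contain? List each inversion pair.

Finding inversions in [9, 9, 3, 10]:

(0, 2): arr[0]=9 > arr[2]=3
(1, 2): arr[1]=9 > arr[2]=3

Total inversions: 2

The array has 2 inversion(s): (0,2), (1,2). Each pair (i,j) satisfies i < j and arr[i] > arr[j].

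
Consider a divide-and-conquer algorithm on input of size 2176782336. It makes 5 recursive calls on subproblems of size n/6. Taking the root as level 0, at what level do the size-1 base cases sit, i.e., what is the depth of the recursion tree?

For divide and conquer with division factor 6:

Problem sizes at each level:
Level 0: 2176782336
Level 1: 362797056
Level 2: 60466176
Level 3: 10077696
Level 4: 1679616
Level 5: 279936
Level 6: 46656
Level 7: 7776
Level 8: 1296
Level 9: 216
Level 10: 36
Level 11: 6
Level 12: 1

The root is level 0 and the size-1 base case is level 12 (the tree spans levels 0 through 12, i.e. 13 levels counting the root), so the depth is the number of divisions: log_6(2176782336) = 12

The recursion tree depth is log_6(2176782336) = 12. At each level, the problem size is divided by 6, so it takes 12 divisions to reduce to a base case of size 1. The algorithm makes 5 recursive calls at each level.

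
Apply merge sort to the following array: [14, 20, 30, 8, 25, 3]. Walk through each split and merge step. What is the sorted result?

Merge sort trace:

Split: [14, 20, 30, 8, 25, 3] -> [14, 20, 30] and [8, 25, 3]
  Split: [14, 20, 30] -> [14] and [20, 30]
    Split: [20, 30] -> [20] and [30]
    Merge: [20] + [30] -> [20, 30]
  Merge: [14] + [20, 30] -> [14, 20, 30]
  Split: [8, 25, 3] -> [8] and [25, 3]
    Split: [25, 3] -> [25] and [3]
    Merge: [25] + [3] -> [3, 25]
  Merge: [8] + [3, 25] -> [3, 8, 25]
Merge: [14, 20, 30] + [3, 8, 25] -> [3, 8, 14, 20, 25, 30]

Final sorted array: [3, 8, 14, 20, 25, 30]

The merge sort proceeds by recursively splitting the array and merging sorted halves.
After all merges, the sorted array is [3, 8, 14, 20, 25, 30].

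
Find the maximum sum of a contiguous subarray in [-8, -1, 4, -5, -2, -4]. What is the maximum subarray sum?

Using Kadane's algorithm on [-8, -1, 4, -5, -2, -4]:

Scanning through the array:
Position 1 (value -1): max_ending_here = -1, max_so_far = -1
Position 2 (value 4): max_ending_here = 4, max_so_far = 4
Position 3 (value -5): max_ending_here = -1, max_so_far = 4
Position 4 (value -2): max_ending_here = -2, max_so_far = 4
Position 5 (value -4): max_ending_here = -4, max_so_far = 4

Maximum subarray: [4]
Maximum sum: 4

The maximum subarray is [4] with sum 4. This subarray runs from index 2 to index 2.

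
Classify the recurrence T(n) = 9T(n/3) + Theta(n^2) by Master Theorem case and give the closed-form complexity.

Master Theorem for T(n) = 9T(n/3) + O(n^2):

a = 9, b = 3, c = 2
log_b(a) = log_3(9) = 2.0000

Case 2: c = 2 = log_3(9) = 2.0000
T(n) = O(n^2 log n) = O(n^2 log n)

For T(n) = 9T(n/3) + O(n^2): log_3(9) = 2.0000. This is Case 2 of the Master Theorem (c = log_b(a), equal work at all levels), giving O(n^2 log n).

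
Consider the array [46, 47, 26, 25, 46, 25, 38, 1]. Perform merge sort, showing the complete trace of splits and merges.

Merge sort trace:

Split: [46, 47, 26, 25, 46, 25, 38, 1] -> [46, 47, 26, 25] and [46, 25, 38, 1]
  Split: [46, 47, 26, 25] -> [46, 47] and [26, 25]
    Split: [46, 47] -> [46] and [47]
    Merge: [46] + [47] -> [46, 47]
    Split: [26, 25] -> [26] and [25]
    Merge: [26] + [25] -> [25, 26]
  Merge: [46, 47] + [25, 26] -> [25, 26, 46, 47]
  Split: [46, 25, 38, 1] -> [46, 25] and [38, 1]
    Split: [46, 25] -> [46] and [25]
    Merge: [46] + [25] -> [25, 46]
    Split: [38, 1] -> [38] and [1]
    Merge: [38] + [1] -> [1, 38]
  Merge: [25, 46] + [1, 38] -> [1, 25, 38, 46]
Merge: [25, 26, 46, 47] + [1, 25, 38, 46] -> [1, 25, 25, 26, 38, 46, 46, 47]

Final sorted array: [1, 25, 25, 26, 38, 46, 46, 47]

The merge sort proceeds by recursively splitting the array and merging sorted halves.
After all merges, the sorted array is [1, 25, 25, 26, 38, 46, 46, 47].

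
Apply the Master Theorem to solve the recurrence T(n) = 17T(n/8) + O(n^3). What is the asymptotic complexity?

Master Theorem for T(n) = 17T(n/8) + O(n^3):

a = 17, b = 8, c = 3
log_b(a) = log_8(17) = 1.3625

Case 3: c = 3 > log_8(17) = 1.3625
T(n) = O(n^3) = O(n^3)

For T(n) = 17T(n/8) + O(n^3): log_8(17) = 1.3625. This is Case 3 of the Master Theorem (c > log_b(a), work dominated by root), giving O(n^3).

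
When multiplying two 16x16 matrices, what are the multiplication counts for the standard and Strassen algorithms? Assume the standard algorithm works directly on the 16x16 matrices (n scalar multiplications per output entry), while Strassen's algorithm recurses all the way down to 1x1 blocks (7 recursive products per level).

Matrix multiplication for 16x16 matrices:

Standard algorithm: 16^3 = 4096 multiplications
Strassen's algorithm: 7^(log2(16)) = 7^4 = 2401 multiplications
Savings: 4096 - 2401 = 1695 multiplications

Standard: 4096 multiplications (16^3). Strassen: 2401 multiplications (7^4). Strassen reduces 8 recursive multiplications to 7 at each level.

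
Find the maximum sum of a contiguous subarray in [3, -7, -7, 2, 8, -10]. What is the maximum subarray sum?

Using Kadane's algorithm on [3, -7, -7, 2, 8, -10]:

Scanning through the array:
Position 1 (value -7): max_ending_here = -4, max_so_far = 3
Position 2 (value -7): max_ending_here = -7, max_so_far = 3
Position 3 (value 2): max_ending_here = 2, max_so_far = 3
Position 4 (value 8): max_ending_here = 10, max_so_far = 10
Position 5 (value -10): max_ending_here = 0, max_so_far = 10

Maximum subarray: [2, 8]
Maximum sum: 10

The maximum subarray is [2, 8] with sum 10. This subarray runs from index 3 to index 4.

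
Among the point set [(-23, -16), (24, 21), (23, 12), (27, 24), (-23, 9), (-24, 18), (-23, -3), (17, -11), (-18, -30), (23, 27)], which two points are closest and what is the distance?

Computing all pairwise distances among 10 points:

d((-23, -16), (24, 21)) = 59.8164
d((-23, -16), (23, 12)) = 53.8516
d((-23, -16), (27, 24)) = 64.0312
d((-23, -16), (-23, 9)) = 25.0
d((-23, -16), (-24, 18)) = 34.0147
d((-23, -16), (-23, -3)) = 13.0
d((-23, -16), (17, -11)) = 40.3113
d((-23, -16), (-18, -30)) = 14.8661
d((-23, -16), (23, 27)) = 62.9682
d((24, 21), (23, 12)) = 9.0554
d((24, 21), (27, 24)) = 4.2426 <-- minimum
d((24, 21), (-23, 9)) = 48.5077
d((24, 21), (-24, 18)) = 48.0937
d((24, 21), (-23, -3)) = 52.7731
d((24, 21), (17, -11)) = 32.7567
d((24, 21), (-18, -30)) = 66.0681
d((24, 21), (23, 27)) = 6.0828
d((23, 12), (27, 24)) = 12.6491
d((23, 12), (-23, 9)) = 46.0977
d((23, 12), (-24, 18)) = 47.3814
d((23, 12), (-23, -3)) = 48.3839
d((23, 12), (17, -11)) = 23.7697
d((23, 12), (-18, -30)) = 58.6941
d((23, 12), (23, 27)) = 15.0
d((27, 24), (-23, 9)) = 52.2015
d((27, 24), (-24, 18)) = 51.3517
d((27, 24), (-23, -3)) = 56.8243
d((27, 24), (17, -11)) = 36.4005
d((27, 24), (-18, -30)) = 70.2922
d((27, 24), (23, 27)) = 5.0
d((-23, 9), (-24, 18)) = 9.0554
d((-23, 9), (-23, -3)) = 12.0
d((-23, 9), (17, -11)) = 44.7214
d((-23, 9), (-18, -30)) = 39.3192
d((-23, 9), (23, 27)) = 49.3964
d((-24, 18), (-23, -3)) = 21.0238
d((-24, 18), (17, -11)) = 50.2195
d((-24, 18), (-18, -30)) = 48.3735
d((-24, 18), (23, 27)) = 47.8539
d((-23, -3), (17, -11)) = 40.7922
d((-23, -3), (-18, -30)) = 27.4591
d((-23, -3), (23, 27)) = 54.9181
d((17, -11), (-18, -30)) = 39.8246
d((17, -11), (23, 27)) = 38.4708
d((-18, -30), (23, 27)) = 70.214

Closest pair: (24, 21) and (27, 24) with distance 4.2426

The closest pair is (24, 21) and (27, 24) with Euclidean distance 4.2426. For 10 points, brute-force pairwise comparison is shown above. For large n, the divide-and-conquer algorithm (sort by x, recurse on halves, check the dividing strip) achieves O(n log n).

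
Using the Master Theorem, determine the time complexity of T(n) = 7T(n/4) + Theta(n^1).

Master Theorem for T(n) = 7T(n/4) + O(n^1):

a = 7, b = 4, c = 1
log_b(a) = log_4(7) = 1.4037

Case 1: c = 1 < log_4(7) = 1.4037
T(n) = O(n^(log_4 7))

For T(n) = 7T(n/4) + O(n^1): log_4(7) = 1.4037. This is Case 1 of the Master Theorem (c < log_b(a), work dominated by leaves), giving O(n^(log_4 7)).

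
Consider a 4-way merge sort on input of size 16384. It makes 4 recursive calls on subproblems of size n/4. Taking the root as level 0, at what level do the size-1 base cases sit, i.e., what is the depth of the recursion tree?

For divide and conquer with division factor 4:

Problem sizes at each level:
Level 0: 16384
Level 1: 4096
Level 2: 1024
Level 3: 256
Level 4: 64
Level 5: 16
Level 6: 4
Level 7: 1

The root is level 0 and the size-1 base case is level 7 (the tree spans levels 0 through 7, i.e. 8 levels counting the root), so the depth is the number of divisions: log_4(16384) = 7

The recursion tree depth is log_4(16384) = 7. At each level, the problem size is divided by 4, so it takes 7 divisions to reduce to a base case of size 1. The algorithm makes 4 recursive calls at each level.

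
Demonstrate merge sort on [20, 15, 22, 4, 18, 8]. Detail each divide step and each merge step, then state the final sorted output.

Merge sort trace:

Split: [20, 15, 22, 4, 18, 8] -> [20, 15, 22] and [4, 18, 8]
  Split: [20, 15, 22] -> [20] and [15, 22]
    Split: [15, 22] -> [15] and [22]
    Merge: [15] + [22] -> [15, 22]
  Merge: [20] + [15, 22] -> [15, 20, 22]
  Split: [4, 18, 8] -> [4] and [18, 8]
    Split: [18, 8] -> [18] and [8]
    Merge: [18] + [8] -> [8, 18]
  Merge: [4] + [8, 18] -> [4, 8, 18]
Merge: [15, 20, 22] + [4, 8, 18] -> [4, 8, 15, 18, 20, 22]

Final sorted array: [4, 8, 15, 18, 20, 22]

The merge sort proceeds by recursively splitting the array and merging sorted halves.
After all merges, the sorted array is [4, 8, 15, 18, 20, 22].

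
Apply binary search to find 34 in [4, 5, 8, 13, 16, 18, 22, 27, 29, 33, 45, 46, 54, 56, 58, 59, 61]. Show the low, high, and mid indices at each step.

Binary search for 34 in [4, 5, 8, 13, 16, 18, 22, 27, 29, 33, 45, 46, 54, 56, 58, 59, 61]:

lo=0, hi=16, mid=8, arr[mid]=29 -> 29 < 34, search right half
lo=9, hi=16, mid=12, arr[mid]=54 -> 54 > 34, search left half
lo=9, hi=11, mid=10, arr[mid]=45 -> 45 > 34, search left half
lo=9, hi=9, mid=9, arr[mid]=33 -> 33 < 34, search right half
lo=10 > hi=9, target 34 not found

Binary search determines that 34 is not in the array after 4 comparisons. The search space was exhausted without finding the target.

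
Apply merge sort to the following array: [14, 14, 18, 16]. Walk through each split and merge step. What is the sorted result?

Merge sort trace:

Split: [14, 14, 18, 16] -> [14, 14] and [18, 16]
  Split: [14, 14] -> [14] and [14]
  Merge: [14] + [14] -> [14, 14]
  Split: [18, 16] -> [18] and [16]
  Merge: [18] + [16] -> [16, 18]
Merge: [14, 14] + [16, 18] -> [14, 14, 16, 18]

Final sorted array: [14, 14, 16, 18]

The merge sort proceeds by recursively splitting the array and merging sorted halves.
After all merges, the sorted array is [14, 14, 16, 18].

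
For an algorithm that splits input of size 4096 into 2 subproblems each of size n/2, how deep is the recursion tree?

For divide and conquer with division factor 2:

Problem sizes at each level:
Level 0: 4096
Level 1: 2048
Level 2: 1024
Level 3: 512
Level 4: 256
Level 5: 128
Level 6: 64
Level 7: 32
Level 8: 16
Level 9: 8
Level 10: 4
Level 11: 2
Level 12: 1

The root is level 0 and the size-1 base case is level 12 (the tree spans levels 0 through 12, i.e. 13 levels counting the root), so the depth is the number of divisions: log_2(4096) = 12

The recursion tree depth is log_2(4096) = 12. At each level, the problem size is divided by 2, so it takes 12 divisions to reduce to a base case of size 1. The algorithm makes 2 recursive calls at each level.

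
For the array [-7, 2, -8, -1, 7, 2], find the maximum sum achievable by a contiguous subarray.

Using Kadane's algorithm on [-7, 2, -8, -1, 7, 2]:

Scanning through the array:
Position 1 (value 2): max_ending_here = 2, max_so_far = 2
Position 2 (value -8): max_ending_here = -6, max_so_far = 2
Position 3 (value -1): max_ending_here = -1, max_so_far = 2
Position 4 (value 7): max_ending_here = 7, max_so_far = 7
Position 5 (value 2): max_ending_here = 9, max_so_far = 9

Maximum subarray: [7, 2]
Maximum sum: 9

The maximum subarray is [7, 2] with sum 9. This subarray runs from index 4 to index 5.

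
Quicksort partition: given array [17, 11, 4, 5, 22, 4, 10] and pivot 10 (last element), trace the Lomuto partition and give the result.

Lomuto partition with pivot = 10:

Initial array: [17, 11, 4, 5, 22, 4, 10]

arr[0]=17 > 10: no swap
arr[1]=11 > 10: no swap
arr[2]=4 <= 10: swap with position 0, array becomes [4, 11, 17, 5, 22, 4, 10]
arr[3]=5 <= 10: swap with position 1, array becomes [4, 5, 17, 11, 22, 4, 10]
arr[4]=22 > 10: no swap
arr[5]=4 <= 10: swap with position 2, array becomes [4, 5, 4, 11, 22, 17, 10]

Place pivot at position 3: [4, 5, 4, 10, 22, 17, 11]
Pivot position: 3

After partitioning with pivot 10, the array becomes [4, 5, 4, 10, 22, 17, 11]. The pivot is placed at index 3. All elements to the left of the pivot are <= 10, and all elements to the right are > 10.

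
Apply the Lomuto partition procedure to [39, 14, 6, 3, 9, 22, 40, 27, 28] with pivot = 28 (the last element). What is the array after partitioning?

Lomuto partition with pivot = 28:

Initial array: [39, 14, 6, 3, 9, 22, 40, 27, 28]

arr[0]=39 > 28: no swap
arr[1]=14 <= 28: swap with position 0, array becomes [14, 39, 6, 3, 9, 22, 40, 27, 28]
arr[2]=6 <= 28: swap with position 1, array becomes [14, 6, 39, 3, 9, 22, 40, 27, 28]
arr[3]=3 <= 28: swap with position 2, array becomes [14, 6, 3, 39, 9, 22, 40, 27, 28]
arr[4]=9 <= 28: swap with position 3, array becomes [14, 6, 3, 9, 39, 22, 40, 27, 28]
arr[5]=22 <= 28: swap with position 4, array becomes [14, 6, 3, 9, 22, 39, 40, 27, 28]
arr[6]=40 > 28: no swap
arr[7]=27 <= 28: swap with position 5, array becomes [14, 6, 3, 9, 22, 27, 40, 39, 28]

Place pivot at position 6: [14, 6, 3, 9, 22, 27, 28, 39, 40]
Pivot position: 6

After partitioning with pivot 28, the array becomes [14, 6, 3, 9, 22, 27, 28, 39, 40]. The pivot is placed at index 6. All elements to the left of the pivot are <= 28, and all elements to the right are > 28.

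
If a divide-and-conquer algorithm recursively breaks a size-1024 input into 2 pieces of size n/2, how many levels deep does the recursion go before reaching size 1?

For divide and conquer with division factor 2:

Problem sizes at each level:
Level 0: 1024
Level 1: 512
Level 2: 256
Level 3: 128
Level 4: 64
Level 5: 32
Level 6: 16
Level 7: 8
Level 8: 4
Level 9: 2
Level 10: 1

The root is level 0 and the size-1 base case is level 10 (the tree spans levels 0 through 10, i.e. 11 levels counting the root), so the depth is the number of divisions: log_2(1024) = 10

The recursion tree depth is log_2(1024) = 10. At each level, the problem size is divided by 2, so it takes 10 divisions to reduce to a base case of size 1. The algorithm makes 2 recursive calls at each level.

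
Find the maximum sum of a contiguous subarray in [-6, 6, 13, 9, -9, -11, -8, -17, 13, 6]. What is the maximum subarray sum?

Using Kadane's algorithm on [-6, 6, 13, 9, -9, -11, -8, -17, 13, 6]:

Scanning through the array:
Position 1 (value 6): max_ending_here = 6, max_so_far = 6
Position 2 (value 13): max_ending_here = 19, max_so_far = 19
Position 3 (value 9): max_ending_here = 28, max_so_far = 28
Position 4 (value -9): max_ending_here = 19, max_so_far = 28
Position 5 (value -11): max_ending_here = 8, max_so_far = 28
Position 6 (value -8): max_ending_here = 0, max_so_far = 28
Position 7 (value -17): max_ending_here = -17, max_so_far = 28
Position 8 (value 13): max_ending_here = 13, max_so_far = 28
Position 9 (value 6): max_ending_here = 19, max_so_far = 28

Maximum subarray: [6, 13, 9]
Maximum sum: 28

The maximum subarray is [6, 13, 9] with sum 28. This subarray runs from index 1 to index 3.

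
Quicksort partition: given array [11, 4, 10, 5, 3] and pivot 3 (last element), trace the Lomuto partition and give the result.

Lomuto partition with pivot = 3:

Initial array: [11, 4, 10, 5, 3]

arr[0]=11 > 3: no swap
arr[1]=4 > 3: no swap
arr[2]=10 > 3: no swap
arr[3]=5 > 3: no swap

Place pivot at position 0: [3, 4, 10, 5, 11]
Pivot position: 0

After partitioning with pivot 3, the array becomes [3, 4, 10, 5, 11]. The pivot is placed at index 0. All elements to the left of the pivot are <= 3, and all elements to the right are > 3.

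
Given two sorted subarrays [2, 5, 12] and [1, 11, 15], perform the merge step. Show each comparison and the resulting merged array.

Merging process:

Compare 2 vs 1: take 1 from right. Merged: [1]
Compare 2 vs 11: take 2 from left. Merged: [1, 2]
Compare 5 vs 11: take 5 from left. Merged: [1, 2, 5]
Compare 12 vs 11: take 11 from right. Merged: [1, 2, 5, 11]
Compare 12 vs 15: take 12 from left. Merged: [1, 2, 5, 11, 12]
Append remaining from right: [15]. Merged: [1, 2, 5, 11, 12, 15]

Final merged array: [1, 2, 5, 11, 12, 15]
Total comparisons: 5

The merged array is [1, 2, 5, 11, 12, 15], requiring 5 comparisons. The merge step runs in O(n) time where n is the total number of elements.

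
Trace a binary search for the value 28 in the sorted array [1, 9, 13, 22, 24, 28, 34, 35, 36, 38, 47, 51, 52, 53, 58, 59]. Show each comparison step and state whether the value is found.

Binary search for 28 in [1, 9, 13, 22, 24, 28, 34, 35, 36, 38, 47, 51, 52, 53, 58, 59]:

lo=0, hi=15, mid=7, arr[mid]=35 -> 35 > 28, search left half
lo=0, hi=6, mid=3, arr[mid]=22 -> 22 < 28, search right half
lo=4, hi=6, mid=5, arr[mid]=28 -> Found target at index 5!

Binary search finds 28 at index 5 after 3 comparisons. The search repeatedly halves the search space by comparing with the middle element.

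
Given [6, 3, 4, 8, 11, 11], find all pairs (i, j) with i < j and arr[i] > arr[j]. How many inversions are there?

Finding inversions in [6, 3, 4, 8, 11, 11]:

(0, 1): arr[0]=6 > arr[1]=3
(0, 2): arr[0]=6 > arr[2]=4

Total inversions: 2

The array has 2 inversion(s): (0,1), (0,2). Each pair (i,j) satisfies i < j and arr[i] > arr[j].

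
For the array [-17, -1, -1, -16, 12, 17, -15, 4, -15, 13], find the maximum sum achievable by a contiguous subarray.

Using Kadane's algorithm on [-17, -1, -1, -16, 12, 17, -15, 4, -15, 13]:

Scanning through the array:
Position 1 (value -1): max_ending_here = -1, max_so_far = -1
Position 2 (value -1): max_ending_here = -1, max_so_far = -1
Position 3 (value -16): max_ending_here = -16, max_so_far = -1
Position 4 (value 12): max_ending_here = 12, max_so_far = 12
Position 5 (value 17): max_ending_here = 29, max_so_far = 29
Position 6 (value -15): max_ending_here = 14, max_so_far = 29
Position 7 (value 4): max_ending_here = 18, max_so_far = 29
Position 8 (value -15): max_ending_here = 3, max_so_far = 29
Position 9 (value 13): max_ending_here = 16, max_so_far = 29

Maximum subarray: [12, 17]
Maximum sum: 29

The maximum subarray is [12, 17] with sum 29. This subarray runs from index 4 to index 5.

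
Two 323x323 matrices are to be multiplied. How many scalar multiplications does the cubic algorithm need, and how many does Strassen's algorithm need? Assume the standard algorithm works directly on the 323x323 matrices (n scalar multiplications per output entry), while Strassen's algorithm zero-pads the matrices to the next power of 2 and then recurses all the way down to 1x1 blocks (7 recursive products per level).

Matrix multiplication for 323x323 matrices:

Strassen's algorithm requires power-of-2 dimensions. Pad 323x323 to 512x512 (next power of 2).

Standard algorithm: 323^3 = 33698267 multiplications
Strassen's algorithm: 7^(log2(512)) = 7^9 = 40353607 multiplications
Difference: 33698267 - 40353607 = -6655340 (Strassen uses MORE here due to padding overhead — for small or just-over-power-of-2 n, padding can outweigh the per-level savings)

Standard: 33698267 multiplications (323^3). Strassen: 40353607 multiplications (7^9, after padding to 512x512). Strassen reduces 8 recursive multiplications to 7 at each level.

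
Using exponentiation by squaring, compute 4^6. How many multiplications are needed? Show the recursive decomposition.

Computing 4^6 by squaring (build up from 4^1; each line after the first costs one multiplication):

4^1 = 4
4^2 = (4^1)^2 = 4^2 = 16
4^3 = 4 * 4^2 = 4 * 16 = 64
4^6 = (4^3)^2 = 64^2 = 4096

Result: 4096
Multiplications needed: 3 (3 lines after 4^1)

4^6 = 4096. Using exponentiation by squaring, this requires 3 multiplications. The key idea: if the exponent is even, square the half-power; if odd, multiply by the base once.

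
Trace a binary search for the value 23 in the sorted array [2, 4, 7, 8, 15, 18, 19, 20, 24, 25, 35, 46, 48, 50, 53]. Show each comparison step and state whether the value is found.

Binary search for 23 in [2, 4, 7, 8, 15, 18, 19, 20, 24, 25, 35, 46, 48, 50, 53]:

lo=0, hi=14, mid=7, arr[mid]=20 -> 20 < 23, search right half
lo=8, hi=14, mid=11, arr[mid]=46 -> 46 > 23, search left half
lo=8, hi=10, mid=9, arr[mid]=25 -> 25 > 23, search left half
lo=8, hi=8, mid=8, arr[mid]=24 -> 24 > 23, search left half
lo=8 > hi=7, target 23 not found

Binary search determines that 23 is not in the array after 4 comparisons. The search space was exhausted without finding the target.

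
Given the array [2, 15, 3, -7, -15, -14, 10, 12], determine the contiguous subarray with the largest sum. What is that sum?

Using Kadane's algorithm on [2, 15, 3, -7, -15, -14, 10, 12]:

Scanning through the array:
Position 1 (value 15): max_ending_here = 17, max_so_far = 17
Position 2 (value 3): max_ending_here = 20, max_so_far = 20
Position 3 (value -7): max_ending_here = 13, max_so_far = 20
Position 4 (value -15): max_ending_here = -2, max_so_far = 20
Position 5 (value -14): max_ending_here = -14, max_so_far = 20
Position 6 (value 10): max_ending_here = 10, max_so_far = 20
Position 7 (value 12): max_ending_here = 22, max_so_far = 22

Maximum subarray: [10, 12]
Maximum sum: 22

The maximum subarray is [10, 12] with sum 22. This subarray runs from index 6 to index 7.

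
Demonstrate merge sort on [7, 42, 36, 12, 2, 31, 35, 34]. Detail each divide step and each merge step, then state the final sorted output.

Merge sort trace:

Split: [7, 42, 36, 12, 2, 31, 35, 34] -> [7, 42, 36, 12] and [2, 31, 35, 34]
  Split: [7, 42, 36, 12] -> [7, 42] and [36, 12]
    Split: [7, 42] -> [7] and [42]
    Merge: [7] + [42] -> [7, 42]
    Split: [36, 12] -> [36] and [12]
    Merge: [36] + [12] -> [12, 36]
  Merge: [7, 42] + [12, 36] -> [7, 12, 36, 42]
  Split: [2, 31, 35, 34] -> [2, 31] and [35, 34]
    Split: [2, 31] -> [2] and [31]
    Merge: [2] + [31] -> [2, 31]
    Split: [35, 34] -> [35] and [34]
    Merge: [35] + [34] -> [34, 35]
  Merge: [2, 31] + [34, 35] -> [2, 31, 34, 35]
Merge: [7, 12, 36, 42] + [2, 31, 34, 35] -> [2, 7, 12, 31, 34, 35, 36, 42]

Final sorted array: [2, 7, 12, 31, 34, 35, 36, 42]

The merge sort proceeds by recursively splitting the array and merging sorted halves.
After all merges, the sorted array is [2, 7, 12, 31, 34, 35, 36, 42].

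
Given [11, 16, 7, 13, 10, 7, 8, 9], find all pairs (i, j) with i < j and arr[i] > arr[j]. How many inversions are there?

Finding inversions in [11, 16, 7, 13, 10, 7, 8, 9]:

(0, 2): arr[0]=11 > arr[2]=7
(0, 4): arr[0]=11 > arr[4]=10
(0, 5): arr[0]=11 > arr[5]=7
(0, 6): arr[0]=11 > arr[6]=8
(0, 7): arr[0]=11 > arr[7]=9
(1, 2): arr[1]=16 > arr[2]=7
(1, 3): arr[1]=16 > arr[3]=13
(1, 4): arr[1]=16 > arr[4]=10
(1, 5): arr[1]=16 > arr[5]=7
(1, 6): arr[1]=16 > arr[6]=8
(1, 7): arr[1]=16 > arr[7]=9
(3, 4): arr[3]=13 > arr[4]=10
(3, 5): arr[3]=13 > arr[5]=7
(3, 6): arr[3]=13 > arr[6]=8
(3, 7): arr[3]=13 > arr[7]=9
(4, 5): arr[4]=10 > arr[5]=7
(4, 6): arr[4]=10 > arr[6]=8
(4, 7): arr[4]=10 > arr[7]=9

Total inversions: 18

The array has 18 inversion(s): (0,2), (0,4), (0,5), (0,6), (0,7), (1,2), (1,3), (1,4), (1,5), (1,6), (1,7), (3,4), (3,5), (3,6), (3,7), (4,5), (4,6), (4,7). Each pair (i,j) satisfies i < j and arr[i] > arr[j].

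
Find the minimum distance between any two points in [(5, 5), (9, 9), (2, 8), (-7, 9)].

Computing all pairwise distances among 4 points:

d((5, 5), (9, 9)) = 5.6569
d((5, 5), (2, 8)) = 4.2426 <-- minimum
d((5, 5), (-7, 9)) = 12.6491
d((9, 9), (2, 8)) = 7.0711
d((9, 9), (-7, 9)) = 16.0
d((2, 8), (-7, 9)) = 9.0554

Closest pair: (5, 5) and (2, 8) with distance 4.2426

The closest pair is (5, 5) and (2, 8) with Euclidean distance 4.2426. For 4 points, brute-force pairwise comparison is shown above. For large n, the divide-and-conquer algorithm (sort by x, recurse on halves, check the dividing strip) achieves O(n log n).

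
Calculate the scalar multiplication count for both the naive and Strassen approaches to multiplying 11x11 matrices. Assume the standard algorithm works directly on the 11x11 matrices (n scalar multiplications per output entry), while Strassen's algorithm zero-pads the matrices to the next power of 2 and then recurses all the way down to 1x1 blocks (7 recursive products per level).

Matrix multiplication for 11x11 matrices:

Strassen's algorithm requires power-of-2 dimensions. Pad 11x11 to 16x16 (next power of 2).

Standard algorithm: 11^3 = 1331 multiplications
Strassen's algorithm: 7^(log2(16)) = 7^4 = 2401 multiplications
Difference: 1331 - 2401 = -1070 (Strassen uses MORE here due to padding overhead — for small or just-over-power-of-2 n, padding can outweigh the per-level savings)

Standard: 1331 multiplications (11^3). Strassen: 2401 multiplications (7^4, after padding to 16x16). Strassen reduces 8 recursive multiplications to 7 at each level.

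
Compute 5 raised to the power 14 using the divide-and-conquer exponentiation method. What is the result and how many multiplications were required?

Computing 5^14 by squaring (build up from 5^1; each line after the first costs one multiplication):

5^1 = 5
5^2 = (5^1)^2 = 5^2 = 25
5^3 = 5 * 5^2 = 5 * 25 = 125
5^6 = (5^3)^2 = 125^2 = 15625
5^7 = 5 * 5^6 = 5 * 15625 = 78125
5^14 = (5^7)^2 = 78125^2 = 6103515625

Result: 6103515625
Multiplications needed: 5 (5 lines after 5^1)

5^14 = 6103515625. Using exponentiation by squaring, this requires 5 multiplications. The key idea: if the exponent is even, square the half-power; if odd, multiply by the base once.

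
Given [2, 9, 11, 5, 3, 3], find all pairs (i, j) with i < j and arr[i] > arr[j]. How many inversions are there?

Finding inversions in [2, 9, 11, 5, 3, 3]:

(1, 3): arr[1]=9 > arr[3]=5
(1, 4): arr[1]=9 > arr[4]=3
(1, 5): arr[1]=9 > arr[5]=3
(2, 3): arr[2]=11 > arr[3]=5
(2, 4): arr[2]=11 > arr[4]=3
(2, 5): arr[2]=11 > arr[5]=3
(3, 4): arr[3]=5 > arr[4]=3
(3, 5): arr[3]=5 > arr[5]=3

Total inversions: 8

The array has 8 inversion(s): (1,3), (1,4), (1,5), (2,3), (2,4), (2,5), (3,4), (3,5). Each pair (i,j) satisfies i < j and arr[i] > arr[j].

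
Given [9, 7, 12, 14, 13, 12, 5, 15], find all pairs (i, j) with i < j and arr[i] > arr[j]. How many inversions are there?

Finding inversions in [9, 7, 12, 14, 13, 12, 5, 15]:

(0, 1): arr[0]=9 > arr[1]=7
(0, 6): arr[0]=9 > arr[6]=5
(1, 6): arr[1]=7 > arr[6]=5
(2, 6): arr[2]=12 > arr[6]=5
(3, 4): arr[3]=14 > arr[4]=13
(3, 5): arr[3]=14 > arr[5]=12
(3, 6): arr[3]=14 > arr[6]=5
(4, 5): arr[4]=13 > arr[5]=12
(4, 6): arr[4]=13 > arr[6]=5
(5, 6): arr[5]=12 > arr[6]=5

Total inversions: 10

The array has 10 inversion(s): (0,1), (0,6), (1,6), (2,6), (3,4), (3,5), (3,6), (4,5), (4,6), (5,6). Each pair (i,j) satisfies i < j and arr[i] > arr[j].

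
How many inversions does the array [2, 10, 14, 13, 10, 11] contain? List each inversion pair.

Finding inversions in [2, 10, 14, 13, 10, 11]:

(2, 3): arr[2]=14 > arr[3]=13
(2, 4): arr[2]=14 > arr[4]=10
(2, 5): arr[2]=14 > arr[5]=11
(3, 4): arr[3]=13 > arr[4]=10
(3, 5): arr[3]=13 > arr[5]=11

Total inversions: 5

The array has 5 inversion(s): (2,3), (2,4), (2,5), (3,4), (3,5). Each pair (i,j) satisfies i < j and arr[i] > arr[j].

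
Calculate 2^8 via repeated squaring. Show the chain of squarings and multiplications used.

Computing 2^8 by squaring (build up from 2^1; each line after the first costs one multiplication):

2^1 = 2
2^2 = (2^1)^2 = 2^2 = 4
2^4 = (2^2)^2 = 4^2 = 16
2^8 = (2^4)^2 = 16^2 = 256

Result: 256
Multiplications needed: 3 (3 lines after 2^1)

2^8 = 256. Using exponentiation by squaring, this requires 3 multiplications. The key idea: if the exponent is even, square the half-power; if odd, multiply by the base once.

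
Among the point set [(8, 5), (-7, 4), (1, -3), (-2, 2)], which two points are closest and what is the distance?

Computing all pairwise distances among 4 points:

d((8, 5), (-7, 4)) = 15.0333
d((8, 5), (1, -3)) = 10.6301
d((8, 5), (-2, 2)) = 10.4403
d((-7, 4), (1, -3)) = 10.6301
d((-7, 4), (-2, 2)) = 5.3852 <-- minimum
d((1, -3), (-2, 2)) = 5.831

Closest pair: (-7, 4) and (-2, 2) with distance 5.3852

The closest pair is (-7, 4) and (-2, 2) with Euclidean distance 5.3852. For 4 points, brute-force pairwise comparison is shown above. For large n, the divide-and-conquer algorithm (sort by x, recurse on halves, check the dividing strip) achieves O(n log n).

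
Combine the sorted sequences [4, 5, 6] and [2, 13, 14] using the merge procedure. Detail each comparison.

Merging process:

Compare 4 vs 2: take 2 from right. Merged: [2]
Compare 4 vs 13: take 4 from left. Merged: [2, 4]
Compare 5 vs 13: take 5 from left. Merged: [2, 4, 5]
Compare 6 vs 13: take 6 from left. Merged: [2, 4, 5, 6]
Append remaining from right: [13, 14]. Merged: [2, 4, 5, 6, 13, 14]

Final merged array: [2, 4, 5, 6, 13, 14]
Total comparisons: 4

The merged array is [2, 4, 5, 6, 13, 14], requiring 4 comparisons. The merge step runs in O(n) time where n is the total number of elements.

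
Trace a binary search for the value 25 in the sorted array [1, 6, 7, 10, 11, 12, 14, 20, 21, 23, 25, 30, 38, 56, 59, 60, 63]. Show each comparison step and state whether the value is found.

Binary search for 25 in [1, 6, 7, 10, 11, 12, 14, 20, 21, 23, 25, 30, 38, 56, 59, 60, 63]:

lo=0, hi=16, mid=8, arr[mid]=21 -> 21 < 25, search right half
lo=9, hi=16, mid=12, arr[mid]=38 -> 38 > 25, search left half
lo=9, hi=11, mid=10, arr[mid]=25 -> Found target at index 10!

Binary search finds 25 at index 10 after 3 comparisons. The search repeatedly halves the search space by comparing with the middle element.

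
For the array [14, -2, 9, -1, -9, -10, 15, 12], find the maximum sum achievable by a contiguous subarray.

Using Kadane's algorithm on [14, -2, 9, -1, -9, -10, 15, 12]:

Scanning through the array:
Position 1 (value -2): max_ending_here = 12, max_so_far = 14
Position 2 (value 9): max_ending_here = 21, max_so_far = 21
Position 3 (value -1): max_ending_here = 20, max_so_far = 21
Position 4 (value -9): max_ending_here = 11, max_so_far = 21
Position 5 (value -10): max_ending_here = 1, max_so_far = 21
Position 6 (value 15): max_ending_here = 16, max_so_far = 21
Position 7 (value 12): max_ending_here = 28, max_so_far = 28

Maximum subarray: [14, -2, 9, -1, -9, -10, 15, 12]
Maximum sum: 28

The maximum subarray is [14, -2, 9, -1, -9, -10, 15, 12] with sum 28. This subarray runs from index 0 to index 7.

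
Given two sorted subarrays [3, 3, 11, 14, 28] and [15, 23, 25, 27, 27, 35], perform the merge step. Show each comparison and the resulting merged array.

Merging process:

Compare 3 vs 15: take 3 from left. Merged: [3]
Compare 3 vs 15: take 3 from left. Merged: [3, 3]
Compare 11 vs 15: take 11 from left. Merged: [3, 3, 11]
Compare 14 vs 15: take 14 from left. Merged: [3, 3, 11, 14]
Compare 28 vs 15: take 15 from right. Merged: [3, 3, 11, 14, 15]
Compare 28 vs 23: take 23 from right. Merged: [3, 3, 11, 14, 15, 23]
Compare 28 vs 25: take 25 from right. Merged: [3, 3, 11, 14, 15, 23, 25]
Compare 28 vs 27: take 27 from right. Merged: [3, 3, 11, 14, 15, 23, 25, 27]
Compare 28 vs 27: take 27 from right. Merged: [3, 3, 11, 14, 15, 23, 25, 27, 27]
Compare 28 vs 35: take 28 from left. Merged: [3, 3, 11, 14, 15, 23, 25, 27, 27, 28]
Append remaining from right: [35]. Merged: [3, 3, 11, 14, 15, 23, 25, 27, 27, 28, 35]

Final merged array: [3, 3, 11, 14, 15, 23, 25, 27, 27, 28, 35]
Total comparisons: 10

The merged array is [3, 3, 11, 14, 15, 23, 25, 27, 27, 28, 35], requiring 10 comparisons. The merge step runs in O(n) time where n is the total number of elements.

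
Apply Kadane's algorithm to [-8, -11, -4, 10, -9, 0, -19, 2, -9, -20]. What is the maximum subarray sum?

Using Kadane's algorithm on [-8, -11, -4, 10, -9, 0, -19, 2, -9, -20]:

Scanning through the array:
Position 1 (value -11): max_ending_here = -11, max_so_far = -8
Position 2 (value -4): max_ending_here = -4, max_so_far = -4
Position 3 (value 10): max_ending_here = 10, max_so_far = 10
Position 4 (value -9): max_ending_here = 1, max_so_far = 10
Position 5 (value 0): max_ending_here = 1, max_so_far = 10
Position 6 (value -19): max_ending_here = -18, max_so_far = 10
Position 7 (value 2): max_ending_here = 2, max_so_far = 10
Position 8 (value -9): max_ending_here = -7, max_so_far = 10
Position 9 (value -20): max_ending_here = -20, max_so_far = 10

Maximum subarray: [10]
Maximum sum: 10

The maximum subarray is [10] with sum 10. This subarray runs from index 3 to index 3.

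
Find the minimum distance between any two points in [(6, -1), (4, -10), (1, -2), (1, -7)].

Computing all pairwise distances among 4 points:

d((6, -1), (4, -10)) = 9.2195
d((6, -1), (1, -2)) = 5.099
d((6, -1), (1, -7)) = 7.8102
d((4, -10), (1, -2)) = 8.544
d((4, -10), (1, -7)) = 4.2426 <-- minimum
d((1, -2), (1, -7)) = 5.0

Closest pair: (4, -10) and (1, -7) with distance 4.2426

The closest pair is (4, -10) and (1, -7) with Euclidean distance 4.2426. For 4 points, brute-force pairwise comparison is shown above. For large n, the divide-and-conquer algorithm (sort by x, recurse on halves, check the dividing strip) achieves O(n log n).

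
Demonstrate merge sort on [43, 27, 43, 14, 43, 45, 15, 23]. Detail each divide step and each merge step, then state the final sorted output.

Merge sort trace:

Split: [43, 27, 43, 14, 43, 45, 15, 23] -> [43, 27, 43, 14] and [43, 45, 15, 23]
  Split: [43, 27, 43, 14] -> [43, 27] and [43, 14]
    Split: [43, 27] -> [43] and [27]
    Merge: [43] + [27] -> [27, 43]
    Split: [43, 14] -> [43] and [14]
    Merge: [43] + [14] -> [14, 43]
  Merge: [27, 43] + [14, 43] -> [14, 27, 43, 43]
  Split: [43, 45, 15, 23] -> [43, 45] and [15, 23]
    Split: [43, 45] -> [43] and [45]
    Merge: [43] + [45] -> [43, 45]
    Split: [15, 23] -> [15] and [23]
    Merge: [15] + [23] -> [15, 23]
  Merge: [43, 45] + [15, 23] -> [15, 23, 43, 45]
Merge: [14, 27, 43, 43] + [15, 23, 43, 45] -> [14, 15, 23, 27, 43, 43, 43, 45]

Final sorted array: [14, 15, 23, 27, 43, 43, 43, 45]

The merge sort proceeds by recursively splitting the array and merging sorted halves.
After all merges, the sorted array is [14, 15, 23, 27, 43, 43, 43, 45].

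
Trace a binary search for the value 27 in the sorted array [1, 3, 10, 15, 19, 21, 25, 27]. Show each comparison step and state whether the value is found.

Binary search for 27 in [1, 3, 10, 15, 19, 21, 25, 27]:

lo=0, hi=7, mid=3, arr[mid]=15 -> 15 < 27, search right half
lo=4, hi=7, mid=5, arr[mid]=21 -> 21 < 27, search right half
lo=6, hi=7, mid=6, arr[mid]=25 -> 25 < 27, search right half
lo=7, hi=7, mid=7, arr[mid]=27 -> Found target at index 7!

Binary search finds 27 at index 7 after 4 comparisons. The search repeatedly halves the search space by comparing with the middle element.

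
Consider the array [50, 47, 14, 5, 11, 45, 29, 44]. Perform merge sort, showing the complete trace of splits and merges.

Merge sort trace:

Split: [50, 47, 14, 5, 11, 45, 29, 44] -> [50, 47, 14, 5] and [11, 45, 29, 44]
  Split: [50, 47, 14, 5] -> [50, 47] and [14, 5]
    Split: [50, 47] -> [50] and [47]
    Merge: [50] + [47] -> [47, 50]
    Split: [14, 5] -> [14] and [5]
    Merge: [14] + [5] -> [5, 14]
  Merge: [47, 50] + [5, 14] -> [5, 14, 47, 50]
  Split: [11, 45, 29, 44] -> [11, 45] and [29, 44]
    Split: [11, 45] -> [11] and [45]
    Merge: [11] + [45] -> [11, 45]
    Split: [29, 44] -> [29] and [44]
    Merge: [29] + [44] -> [29, 44]
  Merge: [11, 45] + [29, 44] -> [11, 29, 44, 45]
Merge: [5, 14, 47, 50] + [11, 29, 44, 45] -> [5, 11, 14, 29, 44, 45, 47, 50]

Final sorted array: [5, 11, 14, 29, 44, 45, 47, 50]

The merge sort proceeds by recursively splitting the array and merging sorted halves.
After all merges, the sorted array is [5, 11, 14, 29, 44, 45, 47, 50].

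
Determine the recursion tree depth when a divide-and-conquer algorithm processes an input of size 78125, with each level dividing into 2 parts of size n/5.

For divide and conquer with division factor 5:

Problem sizes at each level:
Level 0: 78125
Level 1: 15625
Level 2: 3125
Level 3: 625
Level 4: 125
Level 5: 25
Level 6: 5
Level 7: 1

The root is level 0 and the size-1 base case is level 7 (the tree spans levels 0 through 7, i.e. 8 levels counting the root), so the depth is the number of divisions: log_5(78125) = 7

The recursion tree depth is log_5(78125) = 7. At each level, the problem size is divided by 5, so it takes 7 divisions to reduce to a base case of size 1. The algorithm makes 2 recursive calls at each level.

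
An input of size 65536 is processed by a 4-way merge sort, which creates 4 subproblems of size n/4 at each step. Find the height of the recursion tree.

For divide and conquer with division factor 4:

Problem sizes at each level:
Level 0: 65536
Level 1: 16384
Level 2: 4096
Level 3: 1024
Level 4: 256
Level 5: 64
Level 6: 16
Level 7: 4
Level 8: 1

The root is level 0 and the size-1 base case is level 8 (the tree spans levels 0 through 8, i.e. 9 levels counting the root), so the depth is the number of divisions: log_4(65536) = 8

The recursion tree depth is log_4(65536) = 8. At each level, the problem size is divided by 4, so it takes 8 divisions to reduce to a base case of size 1. The algorithm makes 4 recursive calls at each level.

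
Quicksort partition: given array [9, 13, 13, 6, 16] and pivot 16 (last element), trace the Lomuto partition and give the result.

Lomuto partition with pivot = 16:

Initial array: [9, 13, 13, 6, 16]

arr[0]=9 <= 16: swap with position 0, array becomes [9, 13, 13, 6, 16]
arr[1]=13 <= 16: swap with position 1, array becomes [9, 13, 13, 6, 16]
arr[2]=13 <= 16: swap with position 2, array becomes [9, 13, 13, 6, 16]
arr[3]=6 <= 16: swap with position 3, array becomes [9, 13, 13, 6, 16]

Place pivot at position 4: [9, 13, 13, 6, 16]
Pivot position: 4

After partitioning with pivot 16, the array becomes [9, 13, 13, 6, 16]. The pivot is placed at index 4. All elements to the left of the pivot are <= 16, and all elements to the right are > 16.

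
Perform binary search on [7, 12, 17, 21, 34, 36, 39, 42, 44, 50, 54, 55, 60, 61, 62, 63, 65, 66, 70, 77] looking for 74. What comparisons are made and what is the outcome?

Binary search for 74 in [7, 12, 17, 21, 34, 36, 39, 42, 44, 50, 54, 55, 60, 61, 62, 63, 65, 66, 70, 77]:

lo=0, hi=19, mid=9, arr[mid]=50 -> 50 < 74, search right half
lo=10, hi=19, mid=14, arr[mid]=62 -> 62 < 74, search right half
lo=15, hi=19, mid=17, arr[mid]=66 -> 66 < 74, search right half
lo=18, hi=19, mid=18, arr[mid]=70 -> 70 < 74, search right half
lo=19, hi=19, mid=19, arr[mid]=77 -> 77 > 74, search left half
lo=19 > hi=18, target 74 not found

Binary search determines that 74 is not in the array after 5 comparisons. The search space was exhausted without finding the target.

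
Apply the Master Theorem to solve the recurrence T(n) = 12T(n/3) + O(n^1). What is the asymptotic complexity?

Master Theorem for T(n) = 12T(n/3) + O(n^1):

a = 12, b = 3, c = 1
log_b(a) = log_3(12) = 2.2619

Case 1: c = 1 < log_3(12) = 2.2619
T(n) = O(n^(log_3 12))

For T(n) = 12T(n/3) + O(n^1): log_3(12) = 2.2619. This is Case 1 of the Master Theorem (c < log_b(a), work dominated by leaves), giving O(n^(log_3 12)).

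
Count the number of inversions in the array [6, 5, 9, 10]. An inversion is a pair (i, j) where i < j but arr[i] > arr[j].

Finding inversions in [6, 5, 9, 10]:

(0, 1): arr[0]=6 > arr[1]=5

Total inversions: 1

The array has 1 inversion(s): (0,1). Each pair (i,j) satisfies i < j and arr[i] > arr[j].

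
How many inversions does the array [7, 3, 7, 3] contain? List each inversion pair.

Finding inversions in [7, 3, 7, 3]:

(0, 1): arr[0]=7 > arr[1]=3
(0, 3): arr[0]=7 > arr[3]=3
(2, 3): arr[2]=7 > arr[3]=3

Total inversions: 3

The array has 3 inversion(s): (0,1), (0,3), (2,3). Each pair (i,j) satisfies i < j and arr[i] > arr[j].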